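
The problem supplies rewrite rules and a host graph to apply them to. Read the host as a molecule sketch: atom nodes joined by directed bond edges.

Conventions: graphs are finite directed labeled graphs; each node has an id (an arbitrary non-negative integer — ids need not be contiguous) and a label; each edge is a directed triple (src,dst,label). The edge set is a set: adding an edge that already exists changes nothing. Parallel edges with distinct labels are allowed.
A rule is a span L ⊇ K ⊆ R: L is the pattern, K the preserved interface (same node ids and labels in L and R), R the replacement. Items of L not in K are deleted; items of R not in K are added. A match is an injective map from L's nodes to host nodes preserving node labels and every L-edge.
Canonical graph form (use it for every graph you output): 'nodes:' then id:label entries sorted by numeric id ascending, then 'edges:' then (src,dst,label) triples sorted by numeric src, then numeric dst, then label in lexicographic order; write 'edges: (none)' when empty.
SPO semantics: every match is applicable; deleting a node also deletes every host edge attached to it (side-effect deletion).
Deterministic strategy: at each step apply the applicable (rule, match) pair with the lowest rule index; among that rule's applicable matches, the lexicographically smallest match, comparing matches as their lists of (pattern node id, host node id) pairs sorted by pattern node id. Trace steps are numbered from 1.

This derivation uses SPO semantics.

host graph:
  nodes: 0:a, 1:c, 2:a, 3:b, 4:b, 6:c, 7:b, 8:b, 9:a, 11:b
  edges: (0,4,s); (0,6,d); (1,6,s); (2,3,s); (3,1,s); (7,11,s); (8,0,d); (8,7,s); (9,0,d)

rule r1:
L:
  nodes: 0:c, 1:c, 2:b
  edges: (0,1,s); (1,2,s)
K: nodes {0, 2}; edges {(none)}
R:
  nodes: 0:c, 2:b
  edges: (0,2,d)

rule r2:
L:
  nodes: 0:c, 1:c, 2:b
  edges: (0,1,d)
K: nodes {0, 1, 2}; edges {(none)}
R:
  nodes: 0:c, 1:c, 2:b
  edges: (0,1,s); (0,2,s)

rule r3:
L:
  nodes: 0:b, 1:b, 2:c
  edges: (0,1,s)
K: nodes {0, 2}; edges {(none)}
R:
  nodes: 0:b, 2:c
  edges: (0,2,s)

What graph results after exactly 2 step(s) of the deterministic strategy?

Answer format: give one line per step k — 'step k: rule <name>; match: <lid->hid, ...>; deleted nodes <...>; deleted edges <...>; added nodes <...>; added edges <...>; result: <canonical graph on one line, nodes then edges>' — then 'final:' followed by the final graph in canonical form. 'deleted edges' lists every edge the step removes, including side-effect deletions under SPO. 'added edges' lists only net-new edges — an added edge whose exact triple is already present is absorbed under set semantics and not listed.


step 1: rule r3; match: 0->7, 1->11, 2->1; deleted nodes 11; deleted edges (7,11,s); added nodes (none); added edges (7,1,s); result: nodes: 0:a, 1:c, 2:a, 3:b, 4:b, 6:c, 7:b, 8:b, 9:a edges: (0,4,s); (0,6,d); (1,6,s); (2,3,s); (3,1,s); (7,1,s); (8,0,d); (8,7,s); (9,0,d)
step 2: rule r3; match: 0->8, 1->7, 2->1; deleted nodes 7; deleted edges (7,1,s); (8,7,s); added nodes (none); added edges (8,1,s); result: nodes: 0:a, 1:c, 2:a, 3:b, 4:b, 6:c, 8:b, 9:a edges: (0,4,s); (0,6,d); (1,6,s); (2,3,s); (3,1,s); (8,0,d); (8,1,s); (9,0,d)
final:
nodes: 0:a, 1:c, 2:a, 3:b, 4:b, 6:c, 8:b, 9:a
edges: (0,4,s); (0,6,d); (1,6,s); (2,3,s); (3,1,s); (8,0,d); (8,1,s); (9,0,d)


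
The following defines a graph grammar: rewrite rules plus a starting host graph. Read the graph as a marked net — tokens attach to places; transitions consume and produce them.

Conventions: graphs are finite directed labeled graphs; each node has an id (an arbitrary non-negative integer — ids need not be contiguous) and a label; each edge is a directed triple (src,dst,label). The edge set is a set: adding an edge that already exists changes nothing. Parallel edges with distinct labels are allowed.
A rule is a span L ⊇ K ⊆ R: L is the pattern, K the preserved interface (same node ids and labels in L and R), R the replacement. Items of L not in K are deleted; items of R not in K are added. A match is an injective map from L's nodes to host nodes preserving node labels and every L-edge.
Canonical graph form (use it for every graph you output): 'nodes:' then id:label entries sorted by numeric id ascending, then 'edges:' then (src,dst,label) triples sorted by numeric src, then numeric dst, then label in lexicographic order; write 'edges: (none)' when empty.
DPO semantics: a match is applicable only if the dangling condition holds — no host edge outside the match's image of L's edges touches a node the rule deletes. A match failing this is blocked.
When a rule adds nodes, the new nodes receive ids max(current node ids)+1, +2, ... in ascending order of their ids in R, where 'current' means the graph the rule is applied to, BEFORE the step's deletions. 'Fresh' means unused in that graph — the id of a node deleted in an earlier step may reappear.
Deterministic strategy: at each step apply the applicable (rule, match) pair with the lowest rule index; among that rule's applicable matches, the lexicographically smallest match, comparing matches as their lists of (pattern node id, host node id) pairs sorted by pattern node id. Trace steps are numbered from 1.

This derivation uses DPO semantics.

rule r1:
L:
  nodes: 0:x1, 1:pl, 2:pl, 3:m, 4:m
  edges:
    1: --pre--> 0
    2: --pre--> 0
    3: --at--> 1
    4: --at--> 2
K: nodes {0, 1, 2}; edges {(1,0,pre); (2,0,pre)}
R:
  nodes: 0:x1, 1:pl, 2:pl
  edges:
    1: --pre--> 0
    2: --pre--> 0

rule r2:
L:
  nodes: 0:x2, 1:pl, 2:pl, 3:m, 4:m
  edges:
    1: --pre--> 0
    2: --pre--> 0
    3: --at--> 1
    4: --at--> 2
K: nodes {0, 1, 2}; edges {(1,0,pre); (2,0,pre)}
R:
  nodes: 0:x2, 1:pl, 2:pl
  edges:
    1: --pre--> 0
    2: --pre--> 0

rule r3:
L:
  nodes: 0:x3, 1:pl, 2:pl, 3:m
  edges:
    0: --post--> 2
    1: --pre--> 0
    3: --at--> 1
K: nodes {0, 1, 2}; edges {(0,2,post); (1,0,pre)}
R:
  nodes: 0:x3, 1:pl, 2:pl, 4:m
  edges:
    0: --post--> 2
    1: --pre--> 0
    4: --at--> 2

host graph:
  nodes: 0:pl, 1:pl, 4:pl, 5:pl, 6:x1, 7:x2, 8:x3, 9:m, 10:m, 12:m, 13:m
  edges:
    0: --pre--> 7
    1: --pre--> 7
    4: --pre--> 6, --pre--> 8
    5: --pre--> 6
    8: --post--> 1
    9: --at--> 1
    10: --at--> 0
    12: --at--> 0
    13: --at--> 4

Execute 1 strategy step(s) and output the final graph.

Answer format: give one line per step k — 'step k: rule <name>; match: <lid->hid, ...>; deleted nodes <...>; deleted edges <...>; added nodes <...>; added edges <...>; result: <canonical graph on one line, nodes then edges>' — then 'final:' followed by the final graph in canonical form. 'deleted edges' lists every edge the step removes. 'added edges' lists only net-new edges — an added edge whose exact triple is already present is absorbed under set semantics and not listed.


step 1: rule r2; match: 0->7, 1->0, 2->1, 3->10, 4->9; deleted nodes 9, 10; deleted edges (9,1,at); (10,0,at); added nodes (none); added edges (none); result: nodes: 0:pl, 1:pl, 4:pl, 5:pl, 6:x1, 7:x2, 8:x3, 12:m, 13:m edges: (0,7,pre); (1,7,pre); (4,6,pre); (4,8,pre); (5,6,pre); (8,1,post); (12,0,at); (13,4,at)
final:
nodes: 0:pl, 1:pl, 4:pl, 5:pl, 6:x1, 7:x2, 8:x3, 12:m, 13:m
edges: (0,7,pre); (1,7,pre); (4,6,pre); (4,8,pre); (5,6,pre); (8,1,post); (12,0,at); (13,4,at)


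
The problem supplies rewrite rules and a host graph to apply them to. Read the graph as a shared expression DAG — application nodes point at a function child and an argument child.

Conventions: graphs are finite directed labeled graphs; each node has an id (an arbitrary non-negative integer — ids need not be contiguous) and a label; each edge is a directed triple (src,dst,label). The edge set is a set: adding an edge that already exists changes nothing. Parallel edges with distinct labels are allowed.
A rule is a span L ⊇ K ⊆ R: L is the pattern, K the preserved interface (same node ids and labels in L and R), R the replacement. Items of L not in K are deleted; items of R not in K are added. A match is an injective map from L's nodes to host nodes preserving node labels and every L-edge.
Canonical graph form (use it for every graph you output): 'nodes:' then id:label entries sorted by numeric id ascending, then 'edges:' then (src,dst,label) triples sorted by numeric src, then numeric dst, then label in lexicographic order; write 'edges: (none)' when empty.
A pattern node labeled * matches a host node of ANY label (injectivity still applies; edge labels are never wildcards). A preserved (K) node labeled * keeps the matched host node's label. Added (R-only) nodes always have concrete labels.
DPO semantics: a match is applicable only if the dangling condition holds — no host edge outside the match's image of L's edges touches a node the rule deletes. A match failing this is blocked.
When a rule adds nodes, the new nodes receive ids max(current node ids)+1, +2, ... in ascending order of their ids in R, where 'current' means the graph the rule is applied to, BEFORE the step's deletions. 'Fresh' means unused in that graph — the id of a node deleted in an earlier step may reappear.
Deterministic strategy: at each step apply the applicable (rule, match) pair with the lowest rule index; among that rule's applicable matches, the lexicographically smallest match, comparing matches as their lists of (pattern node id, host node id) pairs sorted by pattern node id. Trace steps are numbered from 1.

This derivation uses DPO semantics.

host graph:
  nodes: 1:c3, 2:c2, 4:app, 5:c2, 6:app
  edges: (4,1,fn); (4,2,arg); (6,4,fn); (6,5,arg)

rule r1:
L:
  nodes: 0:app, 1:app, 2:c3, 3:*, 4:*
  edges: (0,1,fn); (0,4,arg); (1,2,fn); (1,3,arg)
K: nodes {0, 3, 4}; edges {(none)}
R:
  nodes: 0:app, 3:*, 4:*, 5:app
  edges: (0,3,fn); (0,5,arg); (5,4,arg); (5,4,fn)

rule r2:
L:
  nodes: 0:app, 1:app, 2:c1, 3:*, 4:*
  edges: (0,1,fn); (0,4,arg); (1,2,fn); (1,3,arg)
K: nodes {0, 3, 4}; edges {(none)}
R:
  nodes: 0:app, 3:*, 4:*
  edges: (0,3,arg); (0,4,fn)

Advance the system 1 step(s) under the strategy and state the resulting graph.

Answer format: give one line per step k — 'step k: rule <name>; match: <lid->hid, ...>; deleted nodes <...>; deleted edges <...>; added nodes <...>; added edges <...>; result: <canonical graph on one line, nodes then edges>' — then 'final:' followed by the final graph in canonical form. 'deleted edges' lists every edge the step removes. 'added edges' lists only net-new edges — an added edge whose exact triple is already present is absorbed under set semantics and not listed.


step 1: rule r1; match: 0->6, 1->4, 2->1, 3->2, 4->5; deleted nodes 1, 4; deleted edges (4,1,fn); (4,2,arg); (6,4,fn); (6,5,arg); added nodes 7; added edges (6,2,fn); (6,7,arg); (7,5,arg); (7,5,fn); result: nodes: 2:c2, 5:c2, 6:app, 7:app edges: (6,2,fn); (6,7,arg); (7,5,arg); (7,5,fn)
final:
nodes: 2:c2, 5:c2, 6:app, 7:app
edges: (6,2,fn); (6,7,arg); (7,5,arg); (7,5,fn)


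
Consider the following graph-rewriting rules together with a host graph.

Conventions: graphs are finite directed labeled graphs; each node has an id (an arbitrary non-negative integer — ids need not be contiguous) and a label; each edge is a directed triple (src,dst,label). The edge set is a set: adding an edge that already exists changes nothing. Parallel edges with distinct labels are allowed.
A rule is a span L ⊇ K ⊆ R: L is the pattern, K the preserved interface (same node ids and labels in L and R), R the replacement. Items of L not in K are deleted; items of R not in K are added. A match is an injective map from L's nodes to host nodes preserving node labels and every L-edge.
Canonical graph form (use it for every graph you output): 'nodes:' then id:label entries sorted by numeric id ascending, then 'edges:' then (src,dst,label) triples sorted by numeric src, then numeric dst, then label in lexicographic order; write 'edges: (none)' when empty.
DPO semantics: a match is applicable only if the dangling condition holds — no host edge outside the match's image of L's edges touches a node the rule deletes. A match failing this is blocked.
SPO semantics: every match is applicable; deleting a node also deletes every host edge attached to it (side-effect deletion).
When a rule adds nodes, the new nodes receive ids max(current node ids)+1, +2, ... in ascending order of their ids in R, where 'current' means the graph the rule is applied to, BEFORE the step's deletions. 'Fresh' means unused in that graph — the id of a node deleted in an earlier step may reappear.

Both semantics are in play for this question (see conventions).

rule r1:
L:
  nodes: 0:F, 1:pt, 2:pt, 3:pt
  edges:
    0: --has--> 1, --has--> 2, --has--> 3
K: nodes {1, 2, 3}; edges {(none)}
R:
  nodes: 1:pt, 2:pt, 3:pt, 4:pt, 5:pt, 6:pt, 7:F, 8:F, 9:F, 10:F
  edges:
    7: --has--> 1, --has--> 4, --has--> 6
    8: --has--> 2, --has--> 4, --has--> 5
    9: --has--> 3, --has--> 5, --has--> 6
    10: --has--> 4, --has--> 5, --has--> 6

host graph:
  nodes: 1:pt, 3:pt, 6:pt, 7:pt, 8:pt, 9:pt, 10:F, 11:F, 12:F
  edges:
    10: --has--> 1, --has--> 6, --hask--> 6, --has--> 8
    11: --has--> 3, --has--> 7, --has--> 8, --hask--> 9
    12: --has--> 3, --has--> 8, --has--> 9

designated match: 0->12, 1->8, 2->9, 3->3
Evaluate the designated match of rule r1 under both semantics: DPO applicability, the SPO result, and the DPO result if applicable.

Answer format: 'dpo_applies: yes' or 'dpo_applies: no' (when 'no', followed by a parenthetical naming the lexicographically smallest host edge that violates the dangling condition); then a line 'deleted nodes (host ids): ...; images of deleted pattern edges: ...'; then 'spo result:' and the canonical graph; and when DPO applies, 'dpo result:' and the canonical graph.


dpo_applies: yes
deleted nodes (host ids): 12; images of deleted pattern edges: (12,3,has); (12,8,has); (12,9,has)
spo result:
nodes: 1:pt, 3:pt, 6:pt, 7:pt, 8:pt, 9:pt, 10:F, 11:F, 13:pt, 14:pt, 15:pt, 16:F, 17:F, 18:F, 19:F
edges: (10,1,has); (10,6,has); (10,6,hask); (10,8,has); (11,3,has); (11,7,has); (11,8,has); (11,9,hask); (16,8,has); (16,13,has); (16,15,has); (17,9,has); (17,13,has); (17,14,has); (18,3,has); (18,14,has); (18,15,has); (19,13,has); (19,14,has); (19,15,has)
dpo result:
nodes: 1:pt, 3:pt, 6:pt, 7:pt, 8:pt, 9:pt, 10:F, 11:F, 13:pt, 14:pt, 15:pt, 16:F, 17:F, 18:F, 19:F
edges: (10,1,has); (10,6,has); (10,6,hask); (10,8,has); (11,3,has); (11,7,has); (11,8,has); (11,9,hask); (16,8,has); (16,13,has); (16,15,has); (17,9,has); (17,13,has); (17,14,has); (18,3,has); (18,14,has); (18,15,has); (19,13,has); (19,14,has); (19,15,has)


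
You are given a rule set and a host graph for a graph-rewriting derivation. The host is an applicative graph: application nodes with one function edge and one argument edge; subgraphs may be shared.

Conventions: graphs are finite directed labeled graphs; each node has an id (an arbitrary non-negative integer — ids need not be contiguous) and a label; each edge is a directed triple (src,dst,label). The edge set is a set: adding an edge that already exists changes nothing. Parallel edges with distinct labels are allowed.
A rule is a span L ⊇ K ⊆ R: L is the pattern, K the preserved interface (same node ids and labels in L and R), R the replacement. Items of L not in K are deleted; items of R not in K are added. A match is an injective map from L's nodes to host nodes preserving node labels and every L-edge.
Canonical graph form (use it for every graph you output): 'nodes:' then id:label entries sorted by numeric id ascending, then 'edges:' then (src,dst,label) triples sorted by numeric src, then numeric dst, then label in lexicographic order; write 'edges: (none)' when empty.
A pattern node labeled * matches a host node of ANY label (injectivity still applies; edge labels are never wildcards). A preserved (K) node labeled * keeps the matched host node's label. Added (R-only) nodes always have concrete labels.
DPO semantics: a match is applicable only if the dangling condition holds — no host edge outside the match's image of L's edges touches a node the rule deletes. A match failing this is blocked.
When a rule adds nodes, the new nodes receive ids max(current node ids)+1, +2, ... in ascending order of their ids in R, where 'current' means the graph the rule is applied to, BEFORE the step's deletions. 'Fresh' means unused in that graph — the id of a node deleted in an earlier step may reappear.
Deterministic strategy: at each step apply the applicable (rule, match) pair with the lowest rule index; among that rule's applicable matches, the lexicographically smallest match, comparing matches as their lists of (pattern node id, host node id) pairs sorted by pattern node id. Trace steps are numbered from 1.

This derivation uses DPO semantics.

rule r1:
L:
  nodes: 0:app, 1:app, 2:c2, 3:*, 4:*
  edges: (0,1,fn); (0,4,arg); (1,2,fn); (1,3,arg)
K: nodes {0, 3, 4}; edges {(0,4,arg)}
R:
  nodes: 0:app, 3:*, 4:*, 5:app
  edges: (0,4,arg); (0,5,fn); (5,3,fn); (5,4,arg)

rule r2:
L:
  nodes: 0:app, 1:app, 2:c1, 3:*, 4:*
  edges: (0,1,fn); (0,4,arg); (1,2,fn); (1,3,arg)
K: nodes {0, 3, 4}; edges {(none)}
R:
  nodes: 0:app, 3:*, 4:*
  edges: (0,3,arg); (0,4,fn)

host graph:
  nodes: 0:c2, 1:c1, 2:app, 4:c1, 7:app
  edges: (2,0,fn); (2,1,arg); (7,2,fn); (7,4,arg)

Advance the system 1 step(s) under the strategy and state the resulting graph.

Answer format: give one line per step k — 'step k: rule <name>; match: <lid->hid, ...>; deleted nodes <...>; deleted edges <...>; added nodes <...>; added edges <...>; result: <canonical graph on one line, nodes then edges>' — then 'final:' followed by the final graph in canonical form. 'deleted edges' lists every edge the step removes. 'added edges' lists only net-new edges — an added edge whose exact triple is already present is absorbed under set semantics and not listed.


step 1: rule r1; match: 0->7, 1->2, 2->0, 3->1, 4->4; deleted nodes 0, 2; deleted edges (2,0,fn); (2,1,arg); (7,2,fn); added nodes 8; added edges (7,8,fn); (8,1,fn); (8,4,arg); result: nodes: 1:c1, 4:c1, 7:app, 8:app edges: (7,4,arg); (7,8,fn); (8,1,fn); (8,4,arg)
final:
nodes: 1:c1, 4:c1, 7:app, 8:app
edges: (7,4,arg); (7,8,fn); (8,1,fn); (8,4,arg)


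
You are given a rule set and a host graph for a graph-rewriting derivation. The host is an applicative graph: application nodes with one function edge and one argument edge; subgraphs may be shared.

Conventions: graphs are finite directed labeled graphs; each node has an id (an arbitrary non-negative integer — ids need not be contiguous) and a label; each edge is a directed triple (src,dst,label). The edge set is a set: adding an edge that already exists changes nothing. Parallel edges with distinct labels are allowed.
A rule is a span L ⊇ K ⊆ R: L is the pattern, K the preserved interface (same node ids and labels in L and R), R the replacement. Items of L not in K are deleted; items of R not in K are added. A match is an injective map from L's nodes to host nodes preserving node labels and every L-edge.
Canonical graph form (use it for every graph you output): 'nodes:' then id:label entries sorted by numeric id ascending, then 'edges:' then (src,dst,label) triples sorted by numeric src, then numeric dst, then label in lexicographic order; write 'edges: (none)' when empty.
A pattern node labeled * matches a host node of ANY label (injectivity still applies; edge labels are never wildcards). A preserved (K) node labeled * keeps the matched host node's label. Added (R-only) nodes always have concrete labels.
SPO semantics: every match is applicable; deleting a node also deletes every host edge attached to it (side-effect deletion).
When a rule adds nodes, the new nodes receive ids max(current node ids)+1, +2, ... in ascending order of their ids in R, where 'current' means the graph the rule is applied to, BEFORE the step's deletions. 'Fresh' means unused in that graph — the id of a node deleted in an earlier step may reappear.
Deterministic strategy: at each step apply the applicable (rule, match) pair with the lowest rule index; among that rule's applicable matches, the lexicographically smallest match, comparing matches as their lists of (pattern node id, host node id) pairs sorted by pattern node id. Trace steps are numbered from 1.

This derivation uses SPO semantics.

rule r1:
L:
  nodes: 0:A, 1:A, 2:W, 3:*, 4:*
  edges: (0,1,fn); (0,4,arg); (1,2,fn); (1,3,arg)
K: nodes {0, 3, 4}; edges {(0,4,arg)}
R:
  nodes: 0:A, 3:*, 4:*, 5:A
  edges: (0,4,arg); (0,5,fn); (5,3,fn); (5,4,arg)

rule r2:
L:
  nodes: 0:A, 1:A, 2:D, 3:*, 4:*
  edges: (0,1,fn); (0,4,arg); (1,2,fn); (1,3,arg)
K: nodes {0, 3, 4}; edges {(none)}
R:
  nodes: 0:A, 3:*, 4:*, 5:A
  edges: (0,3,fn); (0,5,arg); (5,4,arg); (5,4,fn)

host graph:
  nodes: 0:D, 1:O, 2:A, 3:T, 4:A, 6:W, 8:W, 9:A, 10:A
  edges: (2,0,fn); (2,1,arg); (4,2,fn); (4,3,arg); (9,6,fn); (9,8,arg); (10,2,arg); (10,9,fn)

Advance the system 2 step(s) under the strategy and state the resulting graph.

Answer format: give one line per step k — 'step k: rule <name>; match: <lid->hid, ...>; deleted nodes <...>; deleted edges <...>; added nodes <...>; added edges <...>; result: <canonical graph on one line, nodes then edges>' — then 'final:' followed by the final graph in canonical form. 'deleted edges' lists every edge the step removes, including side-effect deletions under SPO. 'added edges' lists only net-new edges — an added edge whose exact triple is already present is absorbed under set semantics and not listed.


step 1: rule r1; match: 0->10, 1->9, 2->6, 3->8, 4->2; deleted nodes 6, 9; deleted edges (9,6,fn); (9,8,arg); (10,9,fn); added nodes 11; added edges (10,11,fn); (11,2,arg); (11,8,fn); result: nodes: 0:D, 1:O, 2:A, 3:T, 4:A, 8:W, 10:A, 11:A edges: (2,0,fn); (2,1,arg); (4,2,fn); (4,3,arg); (10,2,arg); (10,11,fn); (11,2,arg); (11,8,fn)
step 2: rule r2; match: 0->4, 1->2, 2->0, 3->1, 4->3; deleted nodes 0, 2; deleted edges (2,0,fn); (2,1,arg); (4,2,fn); (4,3,arg); (10,2,arg); (11,2,arg); added nodes 12; added edges (4,1,fn); (4,12,arg); (12,3,arg); (12,3,fn); result: nodes: 1:O, 3:T, 4:A, 8:W, 10:A, 11:A, 12:A edges: (4,1,fn); (4,12,arg); (10,11,fn); (11,8,fn); (12,3,arg); (12,3,fn)
final:
nodes: 1:O, 3:T, 4:A, 8:W, 10:A, 11:A, 12:A
edges: (4,1,fn); (4,12,arg); (10,11,fn); (11,8,fn); (12,3,arg); (12,3,fn)


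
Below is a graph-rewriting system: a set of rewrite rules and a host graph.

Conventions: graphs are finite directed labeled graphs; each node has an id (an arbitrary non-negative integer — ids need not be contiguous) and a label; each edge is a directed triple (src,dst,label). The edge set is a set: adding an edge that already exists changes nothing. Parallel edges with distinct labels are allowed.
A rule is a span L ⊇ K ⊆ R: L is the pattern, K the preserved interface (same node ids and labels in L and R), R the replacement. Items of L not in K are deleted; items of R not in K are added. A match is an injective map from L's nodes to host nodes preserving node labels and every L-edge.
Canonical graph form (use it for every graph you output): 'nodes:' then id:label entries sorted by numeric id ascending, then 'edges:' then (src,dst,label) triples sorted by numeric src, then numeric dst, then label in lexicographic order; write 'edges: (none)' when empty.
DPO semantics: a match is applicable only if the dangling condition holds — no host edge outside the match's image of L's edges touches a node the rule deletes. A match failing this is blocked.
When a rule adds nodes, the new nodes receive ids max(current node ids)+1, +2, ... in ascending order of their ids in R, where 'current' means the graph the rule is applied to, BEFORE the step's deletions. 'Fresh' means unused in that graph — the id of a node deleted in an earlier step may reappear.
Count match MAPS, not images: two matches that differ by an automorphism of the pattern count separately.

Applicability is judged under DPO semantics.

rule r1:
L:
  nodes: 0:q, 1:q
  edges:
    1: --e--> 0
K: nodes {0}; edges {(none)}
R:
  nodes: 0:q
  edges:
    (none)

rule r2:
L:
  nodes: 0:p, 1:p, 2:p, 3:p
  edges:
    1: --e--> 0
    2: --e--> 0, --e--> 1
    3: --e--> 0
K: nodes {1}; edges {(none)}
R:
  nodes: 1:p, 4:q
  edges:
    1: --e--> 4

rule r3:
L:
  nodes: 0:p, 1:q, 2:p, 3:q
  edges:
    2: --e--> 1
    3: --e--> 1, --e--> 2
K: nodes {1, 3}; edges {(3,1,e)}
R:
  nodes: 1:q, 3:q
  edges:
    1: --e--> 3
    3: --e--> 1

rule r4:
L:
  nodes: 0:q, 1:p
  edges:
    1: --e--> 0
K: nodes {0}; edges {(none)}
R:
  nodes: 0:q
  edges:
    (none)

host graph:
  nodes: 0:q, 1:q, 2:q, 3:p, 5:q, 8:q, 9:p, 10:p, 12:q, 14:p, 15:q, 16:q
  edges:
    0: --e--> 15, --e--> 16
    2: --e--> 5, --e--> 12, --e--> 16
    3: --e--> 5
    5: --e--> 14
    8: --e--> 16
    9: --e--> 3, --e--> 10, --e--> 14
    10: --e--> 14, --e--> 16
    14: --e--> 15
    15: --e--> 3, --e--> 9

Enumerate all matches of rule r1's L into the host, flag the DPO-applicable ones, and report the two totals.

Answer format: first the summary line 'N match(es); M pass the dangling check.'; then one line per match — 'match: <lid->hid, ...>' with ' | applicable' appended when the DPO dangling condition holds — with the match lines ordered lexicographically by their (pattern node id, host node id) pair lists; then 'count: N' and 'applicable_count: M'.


6 match(es); 1 pass the dangling check.
match: 0->5, 1->2
match: 0->12, 1->2
match: 0->15, 1->0
match: 0->16, 1->0
match: 0->16, 1->2
match: 0->16, 1->8 | applicable
count: 6
applicable_count: 1


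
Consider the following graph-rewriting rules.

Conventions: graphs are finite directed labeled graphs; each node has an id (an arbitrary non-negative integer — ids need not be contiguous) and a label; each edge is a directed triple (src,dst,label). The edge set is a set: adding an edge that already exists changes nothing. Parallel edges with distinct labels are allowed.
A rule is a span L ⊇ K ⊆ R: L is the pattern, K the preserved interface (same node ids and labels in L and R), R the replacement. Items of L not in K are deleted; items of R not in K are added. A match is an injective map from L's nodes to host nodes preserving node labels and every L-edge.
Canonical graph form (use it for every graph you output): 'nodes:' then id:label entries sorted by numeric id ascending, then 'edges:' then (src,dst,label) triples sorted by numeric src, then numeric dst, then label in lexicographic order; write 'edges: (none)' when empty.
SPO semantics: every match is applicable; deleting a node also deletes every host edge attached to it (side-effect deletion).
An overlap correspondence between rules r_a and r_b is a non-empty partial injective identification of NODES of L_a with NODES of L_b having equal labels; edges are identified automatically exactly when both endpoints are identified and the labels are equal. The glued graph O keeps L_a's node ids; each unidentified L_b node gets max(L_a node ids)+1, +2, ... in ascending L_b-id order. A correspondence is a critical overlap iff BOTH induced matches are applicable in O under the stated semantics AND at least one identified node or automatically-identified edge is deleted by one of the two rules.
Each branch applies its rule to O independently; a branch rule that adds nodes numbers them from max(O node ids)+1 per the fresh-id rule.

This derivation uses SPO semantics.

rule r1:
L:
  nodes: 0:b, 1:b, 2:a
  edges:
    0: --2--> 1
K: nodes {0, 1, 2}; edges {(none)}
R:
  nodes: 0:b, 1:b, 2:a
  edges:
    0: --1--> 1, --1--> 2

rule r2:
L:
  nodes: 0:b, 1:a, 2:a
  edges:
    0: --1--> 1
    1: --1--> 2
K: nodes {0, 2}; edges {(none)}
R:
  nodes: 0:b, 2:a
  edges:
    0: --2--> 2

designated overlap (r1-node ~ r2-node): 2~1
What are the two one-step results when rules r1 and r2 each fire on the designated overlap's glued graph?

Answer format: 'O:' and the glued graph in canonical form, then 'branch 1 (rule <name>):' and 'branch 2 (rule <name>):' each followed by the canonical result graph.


O:
nodes: 0:b, 1:b, 2:a, 3:b, 4:a
edges: (0,1,2); (2,4,1); (3,2,1)
branch 1 (rule r1):
nodes: 0:b, 1:b, 2:a, 3:b, 4:a
edges: (0,1,1); (0,2,1); (2,4,1); (3,2,1)
branch 2 (rule r2):
nodes: 0:b, 1:b, 3:b, 4:a
edges: (0,1,2); (3,4,2)


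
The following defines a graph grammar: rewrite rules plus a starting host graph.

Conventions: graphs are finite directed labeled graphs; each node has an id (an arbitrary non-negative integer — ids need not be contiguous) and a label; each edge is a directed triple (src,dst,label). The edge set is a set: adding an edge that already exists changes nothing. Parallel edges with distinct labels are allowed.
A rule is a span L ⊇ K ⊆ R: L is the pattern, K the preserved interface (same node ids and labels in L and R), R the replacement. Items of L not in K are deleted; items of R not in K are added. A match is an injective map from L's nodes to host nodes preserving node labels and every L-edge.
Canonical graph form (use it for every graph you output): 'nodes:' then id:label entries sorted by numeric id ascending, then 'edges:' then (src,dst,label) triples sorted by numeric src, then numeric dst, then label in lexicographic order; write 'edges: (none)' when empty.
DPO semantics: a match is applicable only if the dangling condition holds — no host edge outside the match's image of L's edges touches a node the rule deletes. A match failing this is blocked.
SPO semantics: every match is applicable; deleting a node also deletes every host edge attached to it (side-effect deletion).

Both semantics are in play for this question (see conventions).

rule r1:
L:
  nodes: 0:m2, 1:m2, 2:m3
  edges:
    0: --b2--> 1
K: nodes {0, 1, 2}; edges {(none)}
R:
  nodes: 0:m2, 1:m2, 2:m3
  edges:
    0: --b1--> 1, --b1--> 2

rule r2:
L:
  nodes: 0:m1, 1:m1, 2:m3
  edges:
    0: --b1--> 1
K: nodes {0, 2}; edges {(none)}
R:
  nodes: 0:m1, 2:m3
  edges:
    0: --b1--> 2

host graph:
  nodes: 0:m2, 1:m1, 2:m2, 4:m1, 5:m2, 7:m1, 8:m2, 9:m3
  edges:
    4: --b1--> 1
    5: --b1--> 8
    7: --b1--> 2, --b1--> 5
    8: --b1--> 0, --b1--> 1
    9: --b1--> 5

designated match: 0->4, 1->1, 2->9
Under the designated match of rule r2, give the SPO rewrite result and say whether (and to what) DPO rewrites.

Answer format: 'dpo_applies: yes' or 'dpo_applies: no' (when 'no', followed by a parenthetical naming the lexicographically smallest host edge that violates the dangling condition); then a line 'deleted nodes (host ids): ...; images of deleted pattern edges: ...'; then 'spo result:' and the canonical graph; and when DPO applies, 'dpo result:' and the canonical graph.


dpo_applies: no
(the rule deletes node 1, which keeps host edge (8,1,b1) outside the match image — the dangling condition fails, DPO blocks; SPO proceeds and side-deletes such edges)
deleted nodes (host ids): 1; images of deleted pattern edges: (4,1,b1)
spo result:
nodes: 0:m2, 2:m2, 4:m1, 5:m2, 7:m1, 8:m2, 9:m3
edges: (4,9,b1); (5,8,b1); (7,2,b1); (7,5,b1); (8,0,b1); (9,5,b1)


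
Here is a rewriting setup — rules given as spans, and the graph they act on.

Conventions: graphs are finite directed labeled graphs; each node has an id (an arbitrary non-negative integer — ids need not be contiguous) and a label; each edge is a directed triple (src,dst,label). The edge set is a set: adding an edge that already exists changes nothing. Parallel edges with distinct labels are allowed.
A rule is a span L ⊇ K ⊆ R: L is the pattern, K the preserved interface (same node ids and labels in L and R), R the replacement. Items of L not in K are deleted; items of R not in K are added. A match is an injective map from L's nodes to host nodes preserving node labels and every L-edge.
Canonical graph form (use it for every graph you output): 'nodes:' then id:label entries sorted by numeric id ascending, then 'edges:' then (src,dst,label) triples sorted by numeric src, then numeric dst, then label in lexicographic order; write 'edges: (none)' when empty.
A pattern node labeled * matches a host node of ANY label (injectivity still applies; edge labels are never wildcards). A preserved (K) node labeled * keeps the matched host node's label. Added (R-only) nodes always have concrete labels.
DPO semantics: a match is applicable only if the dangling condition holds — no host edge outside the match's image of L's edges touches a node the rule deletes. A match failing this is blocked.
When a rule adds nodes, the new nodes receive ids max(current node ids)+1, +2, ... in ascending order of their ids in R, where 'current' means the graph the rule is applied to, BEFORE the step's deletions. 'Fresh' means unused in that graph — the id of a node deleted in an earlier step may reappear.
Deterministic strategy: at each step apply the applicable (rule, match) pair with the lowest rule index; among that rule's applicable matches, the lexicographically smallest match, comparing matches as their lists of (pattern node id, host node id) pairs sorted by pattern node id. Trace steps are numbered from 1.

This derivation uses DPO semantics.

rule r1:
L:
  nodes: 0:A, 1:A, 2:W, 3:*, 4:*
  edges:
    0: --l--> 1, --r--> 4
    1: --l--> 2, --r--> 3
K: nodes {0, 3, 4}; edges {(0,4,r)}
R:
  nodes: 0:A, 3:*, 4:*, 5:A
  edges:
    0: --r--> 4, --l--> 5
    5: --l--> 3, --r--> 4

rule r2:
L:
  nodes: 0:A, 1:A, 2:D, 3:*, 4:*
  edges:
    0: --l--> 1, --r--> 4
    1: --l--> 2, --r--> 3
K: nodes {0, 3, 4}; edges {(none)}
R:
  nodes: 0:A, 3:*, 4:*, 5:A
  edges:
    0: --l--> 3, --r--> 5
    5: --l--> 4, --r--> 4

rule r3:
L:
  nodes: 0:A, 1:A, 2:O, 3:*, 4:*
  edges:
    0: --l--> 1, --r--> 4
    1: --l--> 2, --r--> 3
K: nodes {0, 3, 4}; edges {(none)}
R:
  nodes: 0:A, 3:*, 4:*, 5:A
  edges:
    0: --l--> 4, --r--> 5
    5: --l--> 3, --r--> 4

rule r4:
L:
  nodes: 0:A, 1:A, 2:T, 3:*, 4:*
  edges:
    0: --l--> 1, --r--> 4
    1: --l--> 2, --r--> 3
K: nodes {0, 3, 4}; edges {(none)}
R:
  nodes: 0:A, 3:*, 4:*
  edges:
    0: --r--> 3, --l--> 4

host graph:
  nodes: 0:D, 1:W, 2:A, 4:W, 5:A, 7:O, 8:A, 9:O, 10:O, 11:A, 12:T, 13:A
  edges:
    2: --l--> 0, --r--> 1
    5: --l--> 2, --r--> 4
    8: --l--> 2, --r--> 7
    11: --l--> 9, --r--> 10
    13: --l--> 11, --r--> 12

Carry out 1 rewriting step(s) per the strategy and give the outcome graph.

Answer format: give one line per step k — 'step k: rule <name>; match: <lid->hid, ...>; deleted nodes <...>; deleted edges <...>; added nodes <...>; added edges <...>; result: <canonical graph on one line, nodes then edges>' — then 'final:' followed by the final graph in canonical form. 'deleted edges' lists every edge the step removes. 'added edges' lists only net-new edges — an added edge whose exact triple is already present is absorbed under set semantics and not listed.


step 1: rule r3; match: 0->13, 1->11, 2->9, 3->10, 4->12; deleted nodes 9, 11; deleted edges (11,9,l); (11,10,r); (13,11,l); (13,12,r); added nodes 14; added edges (13,12,l); (13,14,r); (14,10,l); (14,12,r); result: nodes: 0:D, 1:W, 2:A, 4:W, 5:A, 7:O, 8:A, 10:O, 12:T, 13:A, 14:A edges: (2,0,l); (2,1,r); (5,2,l); (5,4,r); (8,2,l); (8,7,r); (13,12,l); (13,14,r); (14,10,l); (14,12,r)
final:
nodes: 0:D, 1:W, 2:A, 4:W, 5:A, 7:O, 8:A, 10:O, 12:T, 13:A, 14:A
edges: (2,0,l); (2,1,r); (5,2,l); (5,4,r); (8,2,l); (8,7,r); (13,12,l); (13,14,r); (14,10,l); (14,12,r)


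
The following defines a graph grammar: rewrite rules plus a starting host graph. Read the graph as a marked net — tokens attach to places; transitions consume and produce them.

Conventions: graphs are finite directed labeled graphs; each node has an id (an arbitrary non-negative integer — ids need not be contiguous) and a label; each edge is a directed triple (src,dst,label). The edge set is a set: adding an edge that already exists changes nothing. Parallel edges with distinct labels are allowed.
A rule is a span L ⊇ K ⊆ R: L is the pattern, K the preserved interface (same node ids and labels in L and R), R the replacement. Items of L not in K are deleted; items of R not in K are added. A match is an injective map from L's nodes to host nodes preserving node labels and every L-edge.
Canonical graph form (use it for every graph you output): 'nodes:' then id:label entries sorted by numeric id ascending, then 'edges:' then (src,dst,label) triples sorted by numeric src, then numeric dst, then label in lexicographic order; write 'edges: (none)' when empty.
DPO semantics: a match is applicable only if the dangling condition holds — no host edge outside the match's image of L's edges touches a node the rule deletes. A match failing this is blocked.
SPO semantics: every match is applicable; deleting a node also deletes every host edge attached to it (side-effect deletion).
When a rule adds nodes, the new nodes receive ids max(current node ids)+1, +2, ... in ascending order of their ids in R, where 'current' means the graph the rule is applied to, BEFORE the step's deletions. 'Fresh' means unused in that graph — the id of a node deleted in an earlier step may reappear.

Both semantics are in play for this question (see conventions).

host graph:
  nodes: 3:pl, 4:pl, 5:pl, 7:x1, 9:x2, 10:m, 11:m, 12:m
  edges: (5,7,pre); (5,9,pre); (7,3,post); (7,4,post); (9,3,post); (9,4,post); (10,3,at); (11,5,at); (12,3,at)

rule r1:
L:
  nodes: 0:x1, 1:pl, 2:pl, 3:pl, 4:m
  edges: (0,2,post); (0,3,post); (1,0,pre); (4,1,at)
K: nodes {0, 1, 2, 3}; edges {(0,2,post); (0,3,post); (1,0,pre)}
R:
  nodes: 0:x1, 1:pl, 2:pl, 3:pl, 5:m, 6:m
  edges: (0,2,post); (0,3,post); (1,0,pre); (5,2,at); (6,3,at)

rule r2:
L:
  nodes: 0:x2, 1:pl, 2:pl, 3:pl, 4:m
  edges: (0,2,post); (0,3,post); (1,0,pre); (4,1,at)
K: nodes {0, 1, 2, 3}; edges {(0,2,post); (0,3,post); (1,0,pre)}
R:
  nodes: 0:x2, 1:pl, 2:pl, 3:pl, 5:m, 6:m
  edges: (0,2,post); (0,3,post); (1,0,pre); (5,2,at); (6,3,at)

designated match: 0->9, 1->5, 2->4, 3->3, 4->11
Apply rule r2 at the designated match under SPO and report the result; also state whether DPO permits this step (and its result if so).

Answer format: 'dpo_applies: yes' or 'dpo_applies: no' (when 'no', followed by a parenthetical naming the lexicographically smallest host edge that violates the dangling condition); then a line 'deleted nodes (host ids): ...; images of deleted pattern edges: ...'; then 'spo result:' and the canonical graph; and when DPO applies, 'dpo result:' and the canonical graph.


dpo_applies: yes
deleted nodes (host ids): 11; images of deleted pattern edges: (11,5,at)
spo result:
nodes: 3:pl, 4:pl, 5:pl, 7:x1, 9:x2, 10:m, 12:m, 13:m, 14:m
edges: (5,7,pre); (5,9,pre); (7,3,post); (7,4,post); (9,3,post); (9,4,post); (10,3,at); (12,3,at); (13,4,at); (14,3,at)
dpo result:
nodes: 3:pl, 4:pl, 5:pl, 7:x1, 9:x2, 10:m, 12:m, 13:m, 14:m
edges: (5,7,pre); (5,9,pre); (7,3,post); (7,4,post); (9,3,post); (9,4,post); (10,3,at); (12,3,at); (13,4,at); (14,3,at)


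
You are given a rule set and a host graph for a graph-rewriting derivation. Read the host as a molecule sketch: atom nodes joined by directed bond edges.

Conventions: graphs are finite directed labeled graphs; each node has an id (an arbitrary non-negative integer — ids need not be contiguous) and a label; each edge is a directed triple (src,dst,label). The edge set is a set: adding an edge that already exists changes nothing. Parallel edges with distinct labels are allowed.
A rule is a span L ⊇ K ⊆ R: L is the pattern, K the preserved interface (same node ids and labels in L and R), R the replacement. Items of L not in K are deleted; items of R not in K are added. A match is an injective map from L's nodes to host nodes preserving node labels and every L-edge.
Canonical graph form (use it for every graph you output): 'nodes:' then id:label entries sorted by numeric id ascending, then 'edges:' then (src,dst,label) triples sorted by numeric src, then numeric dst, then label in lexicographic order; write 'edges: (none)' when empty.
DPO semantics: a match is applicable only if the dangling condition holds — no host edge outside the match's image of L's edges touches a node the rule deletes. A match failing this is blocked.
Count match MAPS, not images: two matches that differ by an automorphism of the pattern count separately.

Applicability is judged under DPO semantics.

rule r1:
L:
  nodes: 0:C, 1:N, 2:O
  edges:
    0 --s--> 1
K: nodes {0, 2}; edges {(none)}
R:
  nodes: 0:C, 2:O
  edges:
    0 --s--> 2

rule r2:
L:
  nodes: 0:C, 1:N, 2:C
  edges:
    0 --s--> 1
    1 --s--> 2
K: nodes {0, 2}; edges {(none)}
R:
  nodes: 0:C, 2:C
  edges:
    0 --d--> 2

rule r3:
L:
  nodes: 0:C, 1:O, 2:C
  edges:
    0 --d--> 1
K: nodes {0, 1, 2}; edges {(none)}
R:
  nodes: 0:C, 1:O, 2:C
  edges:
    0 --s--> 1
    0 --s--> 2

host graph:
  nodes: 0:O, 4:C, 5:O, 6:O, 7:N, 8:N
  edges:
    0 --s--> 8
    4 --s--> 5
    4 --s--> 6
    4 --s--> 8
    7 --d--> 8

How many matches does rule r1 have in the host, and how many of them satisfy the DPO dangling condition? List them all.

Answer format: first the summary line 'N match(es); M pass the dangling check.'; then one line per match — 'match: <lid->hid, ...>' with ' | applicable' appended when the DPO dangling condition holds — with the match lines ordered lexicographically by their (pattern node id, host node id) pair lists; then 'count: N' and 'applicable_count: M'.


3 match(es); 0 pass the dangling check.
match: 0->4, 1->8, 2->0
match: 0->4, 1->8, 2->5
match: 0->4, 1->8, 2->6
count: 3
applicable_count: 0
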